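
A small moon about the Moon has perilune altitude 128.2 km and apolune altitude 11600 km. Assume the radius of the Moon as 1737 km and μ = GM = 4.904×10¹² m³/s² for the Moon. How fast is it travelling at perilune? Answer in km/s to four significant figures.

r_p = 1737 + 128.2 = 1865.2 km = 1.8652×10⁶ m.
r_a = 1737 + 11600 = 13337 km = 1.3337×10⁷ m.
Semi-major axis a = (r_p + r_a)/2 = 7601.1 km = 7.601×10⁶ m.
Vis-viva: v² = μ(2/r − 1/a) = 4.904×10¹² × (1.072×10⁻⁶ − 1.316×10⁻⁷) = 4.613×10⁶ m²/s².
v = 2148 m/s = 2.148 km/s.

v ≈ 2.148 km/s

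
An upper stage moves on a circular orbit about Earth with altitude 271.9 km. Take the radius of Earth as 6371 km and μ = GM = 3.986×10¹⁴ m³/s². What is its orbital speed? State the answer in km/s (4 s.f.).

r = 6371 + 271.9 = 6642.9 km = 6.6429×10⁶ m.
For a circular orbit v = √(μ/r) = √(3.986×10¹⁴ / 6.643×10⁶) = √(6.000×10⁷) = 7746 m/s.
That is 7.746 km/s.

v ≈ 7.746 km/s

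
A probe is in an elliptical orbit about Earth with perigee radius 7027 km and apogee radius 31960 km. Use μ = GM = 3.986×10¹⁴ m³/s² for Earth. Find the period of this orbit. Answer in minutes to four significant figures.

Semi-major axis a = (r_p + r_a)/2 = (7027.0 + 31960)/2 = 19494 km = 1.949×10⁷ m.
By Kepler's third law T = 2π√(a³/μ) = 2π × 4.311×10³ = 2.709×10⁴ s.
= 451.4 minutes.

T ≈ 451.4 minutes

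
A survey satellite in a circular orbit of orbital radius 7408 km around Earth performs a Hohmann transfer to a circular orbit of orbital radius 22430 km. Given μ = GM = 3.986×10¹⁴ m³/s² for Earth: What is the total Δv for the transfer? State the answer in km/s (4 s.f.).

Δv_total ≈ 2.904 km/s

r₁ = 7408 km = 7.408×10⁶ m.
r₂ = 22430 km = 2.243×10⁷ m.
Transfer ellipse a_t = (r₁ + r₂)/2 = 1.492×10⁷ m.
At r₁: circular v_c1 = √(μ/r₁) = 7335 m/s; transfer-perigee v_p = √[μ(2/r₁ − 1/a_t)] = 8994 m/s.
Δv₁ = v_p − v_c1 = 1659 m/s.
At r₂: circular v_c2 = √(μ/r₂) = 4216 m/s; transfer-apogee v_a = √[μ(2/r₂ − 1/a_t)] = 2971 m/s.
Δv₂ = v_c2 − v_a = 1245 m/s.
Total Δv = Δv₁ + Δv₂ = 2904 m/s = 2.904 km/s.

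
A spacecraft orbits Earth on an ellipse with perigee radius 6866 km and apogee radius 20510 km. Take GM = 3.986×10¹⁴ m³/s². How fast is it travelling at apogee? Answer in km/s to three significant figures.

v ≈ 3.12 km/s

Semi-major axis a = (r_p + r_a)/2 = 13688 km = 1.369×10⁷ m.
Vis-viva: v² = μ(2/r − 1/a) = 3.986×10¹⁴ × (9.751×10⁻⁸ − 7.306×10⁻⁸) = 9.748×10⁶ m²/s².
v = 3122 m/s = 3.122 km/s.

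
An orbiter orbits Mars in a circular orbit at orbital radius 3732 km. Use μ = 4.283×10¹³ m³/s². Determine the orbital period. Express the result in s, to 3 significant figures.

r = 3732 km = 3.732×10⁶ m.
Kepler's third law: T = 2π√(r³/μ) = 2π√((3.732×10⁶)³ / 4.283×10¹³).
r³/μ = 1.214×10⁶ s², so T = 2π × 1.102×10³ = 6.922×10³ s.

T ≈ 6920 s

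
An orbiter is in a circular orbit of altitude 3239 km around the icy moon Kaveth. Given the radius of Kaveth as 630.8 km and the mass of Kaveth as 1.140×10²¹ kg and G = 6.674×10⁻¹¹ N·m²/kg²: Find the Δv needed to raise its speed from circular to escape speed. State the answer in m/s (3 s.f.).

Δv ≈ 58.1 m/s

μ = GM = 6.674×10⁻¹¹ × 1.140×10²¹ = 7.608×10¹⁰ m³/s².
r = 630.8 + 3239 = 3869.8 km = 3.8698×10⁶ m.
Circular speed v_c = √(μ/r) = 140.2 m/s.
Escape speed v_esc = √(2μ/r) = √2 × v_c = 198.3 m/s.
Δv = v_esc − v_c = 58.08 m/s.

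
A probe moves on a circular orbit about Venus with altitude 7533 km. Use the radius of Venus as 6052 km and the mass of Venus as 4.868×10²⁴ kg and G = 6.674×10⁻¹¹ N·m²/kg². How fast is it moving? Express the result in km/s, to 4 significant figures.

μ = GM = 6.674×10⁻¹¹ × 4.868×10²⁴ = 3.249×10¹⁴ m³/s².
r = 6052 + 7533 = 13585 km = 1.3585×10⁷ m.
For a circular orbit v = √(μ/r) = √(3.249×10¹⁴ / 1.358×10⁷) = √(2.392×10⁷) = 4890 m/s.
That is 4.890 km/s.

v ≈ 4.890 km/s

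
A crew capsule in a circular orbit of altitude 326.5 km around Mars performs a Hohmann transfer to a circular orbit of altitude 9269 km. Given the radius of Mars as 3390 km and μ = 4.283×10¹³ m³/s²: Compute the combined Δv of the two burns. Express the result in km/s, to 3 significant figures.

r₁ = 3390 + 326.5 = 3716.5 km = 3.7165×10⁶ m.
r₂ = 3390 + 9269 = 12659 km = 1.2659×10⁷ m.
Transfer ellipse a_t = (r₁ + r₂)/2 = 8.188×10⁶ m.
At r₁: circular v_c1 = √(μ/r₁) = 3395 m/s; transfer-periapsis v_p = √[μ(2/r₁ − 1/a_t)] = 4221 m/s.
Δv₁ = v_p − v_c1 = 826.3 m/s.
At r₂: circular v_c2 = √(μ/r₂) = 1839 m/s; transfer-apoapsis v_a = √[μ(2/r₂ − 1/a_t)] = 1239 m/s.
Δv₂ = v_c2 − v_a = 600.1 m/s.
Total Δv = Δv₁ + Δv₂ = 1426 m/s = 1.426 km/s.

Δv_total ≈ 1.43 km/s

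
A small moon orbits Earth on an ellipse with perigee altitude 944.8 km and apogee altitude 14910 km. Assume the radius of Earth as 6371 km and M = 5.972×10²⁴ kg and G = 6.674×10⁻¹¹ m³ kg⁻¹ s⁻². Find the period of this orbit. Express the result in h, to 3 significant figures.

μ = GM = 6.674×10⁻¹¹ × 5.972×10²⁴ = 3.986×10¹⁴ m³/s².
r_p = 6371 + 944.8 = 7315.8 km = 7.3158×10⁶ m.
r_a = 6371 + 14910 = 21281 km = 2.1281×10⁷ m.
Semi-major axis a = (r_p + r_a)/2 = (7315.8 + 21281)/2 = 14298 km = 1.430×10⁷ m.
By Kepler's third law T = 2π√(a³/μ) = 2π × 2.708×10³ = 1.702×10⁴ s.
= 4.727 h.

T ≈ 4.73 h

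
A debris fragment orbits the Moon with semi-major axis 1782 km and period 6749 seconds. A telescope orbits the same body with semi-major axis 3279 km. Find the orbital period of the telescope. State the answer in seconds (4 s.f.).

Kepler's third law: T² ∝ a³, so T₂ = T₁ (a₂/a₁)^(3/2).
a₂/a₁ = 1.840, (a₂/a₁)^(3/2) = 2.496.
T₂ = 6749 × 2.496 = 16850 seconds.

T₂ ≈ 16850 seconds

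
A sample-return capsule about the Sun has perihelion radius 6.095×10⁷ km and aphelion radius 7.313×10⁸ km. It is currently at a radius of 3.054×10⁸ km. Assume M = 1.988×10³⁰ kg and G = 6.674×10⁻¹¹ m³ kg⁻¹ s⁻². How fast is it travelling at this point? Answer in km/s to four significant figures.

μ = GM = 6.674×10⁻¹¹ × 1.988×10³⁰ = 1.327×10²⁰ m³/s².
Semi-major axis a = (r_p + r_a)/2 = 3.9612×10⁸ km = 3.961×10¹¹ m.
Vis-viva: v² = μ(2/r − 1/a) = 1.327×10²⁰ × (6.549×10⁻¹² − 2.524×10⁻¹²) = 5.339×10⁸ m²/s².
v = 23110 m/s = 23.11 km/s.

v ≈ 23.11 km/s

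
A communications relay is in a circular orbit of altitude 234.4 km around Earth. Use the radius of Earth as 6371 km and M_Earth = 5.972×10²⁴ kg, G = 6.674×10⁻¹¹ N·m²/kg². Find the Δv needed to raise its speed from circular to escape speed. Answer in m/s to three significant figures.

Δv ≈ 3220 m/s

μ = GM = 6.674×10⁻¹¹ × 5.972×10²⁴ = 3.986×10¹⁴ m³/s².
r = 6371 + 234.4 = 6605.4 km = 6.6054×10⁶ m.
Circular speed v_c = √(μ/r) = 7768 m/s.
Escape speed v_esc = √(2μ/r) = √2 × v_c = 10990 m/s.
Δv = v_esc − v_c = 3218 m/s.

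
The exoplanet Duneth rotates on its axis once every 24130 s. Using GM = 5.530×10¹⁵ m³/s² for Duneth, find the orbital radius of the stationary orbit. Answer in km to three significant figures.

r_sync ≈ 43400 km

A synchronous orbit has period T, so by Kepler's third law a = (μT²/4π²)^(1/3).
μT²/4π² = 5.530×10¹⁵ × (2.413×10⁴)² / 39.48 = 8.156×10²² m³.
a = 4.337×10⁷ m = 43367 km.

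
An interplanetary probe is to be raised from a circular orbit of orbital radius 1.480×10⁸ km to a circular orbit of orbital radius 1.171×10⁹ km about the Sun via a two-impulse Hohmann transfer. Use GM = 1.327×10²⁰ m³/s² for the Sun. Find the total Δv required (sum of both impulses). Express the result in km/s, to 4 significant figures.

Δv_total ≈ 15.56 km/s

r₁ = 1.480×10⁸ km = 1.480×10¹¹ m.
r₂ = 1.171×10⁹ km = 1.171×10¹² m.
Transfer ellipse a_t = (r₁ + r₂)/2 = 6.595×10¹¹ m.
At r₁: circular v_c1 = √(μ/r₁) = 29940 m/s; transfer-perihelion v_p = √[μ(2/r₁ − 1/a_t)] = 39900 m/s.
Δv₁ = v_p − v_c1 = 9957 m/s.
At r₂: circular v_c2 = √(μ/r₂) = 10650 m/s; transfer-aphelion v_a = √[μ(2/r₂ − 1/a_t)] = 5043 m/s.
Δv₂ = v_c2 − v_a = 5602 m/s.
Total Δv = Δv₁ + Δv₂ = 15560 m/s = 15.56 km/s.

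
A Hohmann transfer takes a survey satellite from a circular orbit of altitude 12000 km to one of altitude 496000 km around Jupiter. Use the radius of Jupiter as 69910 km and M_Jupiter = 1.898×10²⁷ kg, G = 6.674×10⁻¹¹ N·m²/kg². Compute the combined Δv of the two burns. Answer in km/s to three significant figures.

Δv_total ≈ 20.1 km/s

μ = GM = 6.674×10⁻¹¹ × 1.898×10²⁷ = 1.267×10¹⁷ m³/s².
r₁ = 69910 + 12000 = 81910 km = 8.1910×10⁷ m.
r₂ = 69910 + 496000 = 565910 km = 5.6591×10⁸ m.
Transfer ellipse a_t = (r₁ + r₂)/2 = 3.239×10⁸ m.
At r₁: circular v_c1 = √(μ/r₁) = 39330 m/s; transfer-perijove v_p = √[μ(2/r₁ − 1/a_t)] = 51980 m/s.
Δv₁ = v_p − v_c1 = 12650 m/s.
At r₂: circular v_c2 = √(μ/r₂) = 14960 m/s; transfer-apojove v_a = √[μ(2/r₂ − 1/a_t)] = 7524 m/s.
Δv₂ = v_c2 − v_a = 7438 m/s.
Total Δv = Δv₁ + Δv₂ = 20090 m/s = 20.09 km/s.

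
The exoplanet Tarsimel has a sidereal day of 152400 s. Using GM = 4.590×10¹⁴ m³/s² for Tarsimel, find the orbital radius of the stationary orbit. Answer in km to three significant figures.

r_sync ≈ 64600 km

A synchronous orbit has period T, so by Kepler's third law a = (μT²/4π²)^(1/3).
μT²/4π² = 4.590×10¹⁴ × (1.524×10⁵)² / 39.48 = 2.700×10²³ m³.
a = 6.464×10⁷ m = 64636 km.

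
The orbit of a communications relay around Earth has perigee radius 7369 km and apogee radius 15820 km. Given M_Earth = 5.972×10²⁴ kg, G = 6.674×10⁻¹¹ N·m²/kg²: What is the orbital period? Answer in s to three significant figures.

T ≈ 12400 s

μ = GM = 6.674×10⁻¹¹ × 5.972×10²⁴ = 3.986×10¹⁴ m³/s².
Semi-major axis a = (r_p + r_a)/2 = (7369.0 + 15820)/2 = 11594 km = 1.159×10⁷ m.
By Kepler's third law T = 2π√(a³/μ) = 2π × 1.978×10³ = 1.243×10⁴ s.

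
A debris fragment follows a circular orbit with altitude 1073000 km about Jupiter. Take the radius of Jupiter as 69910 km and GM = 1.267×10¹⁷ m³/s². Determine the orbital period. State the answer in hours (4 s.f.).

r = 69910 + 1073000 = 1142900 km = 1.1429×10⁹ m.
Kepler's third law: T = 2π√(r³/μ) = 2π√((1.143×10⁹)³ / 1.267×10¹⁷).
r³/μ = 1.178×10¹⁰ s², so T = 2π × 1.085×10⁵ = 6.820×10⁵ s.
Converting: 6.820×10⁵ s ÷ 3600 = 189.5 hours.

T ≈ 189.5 hours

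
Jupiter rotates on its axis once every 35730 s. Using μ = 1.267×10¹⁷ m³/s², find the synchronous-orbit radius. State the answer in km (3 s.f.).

r_sync ≈ 1.60×10⁵ km

A synchronous orbit has period T, so by Kepler's third law a = (μT²/4π²)^(1/3).
μT²/4π² = 1.267×10¹⁷ × (3.573×10⁴)² / 39.48 = 4.097×10²⁴ m³.
a = 1.600×10⁸ m = 1.6002×10⁵ km.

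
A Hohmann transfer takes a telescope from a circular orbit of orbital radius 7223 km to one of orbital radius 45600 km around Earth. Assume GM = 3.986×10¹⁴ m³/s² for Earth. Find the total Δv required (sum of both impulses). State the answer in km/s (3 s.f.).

Δv_total ≈ 3.74 km/s

r₁ = 7223 km = 7.223×10⁶ m.
r₂ = 45600 km = 4.560×10⁷ m.
Transfer ellipse a_t = (r₁ + r₂)/2 = 2.641×10⁷ m.
At r₁: circular v_c1 = √(μ/r₁) = 7429 m/s; transfer-perigee v_p = √[μ(2/r₁ − 1/a_t)] = 9761 m/s.
Δv₁ = v_p − v_c1 = 2332 m/s.
At r₂: circular v_c2 = √(μ/r₂) = 2957 m/s; transfer-apogee v_a = √[μ(2/r₂ − 1/a_t)] = 1546 m/s.
Δv₂ = v_c2 − v_a = 1410 m/s.
Total Δv = Δv₁ + Δv₂ = 3743 m/s = 3.743 km/s.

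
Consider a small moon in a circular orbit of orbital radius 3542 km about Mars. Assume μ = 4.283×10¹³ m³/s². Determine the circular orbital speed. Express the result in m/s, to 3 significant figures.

v ≈ 3480 m/s

r = 3542 km = 3.542×10⁶ m.
For a circular orbit v = √(μ/r) = √(4.283×10¹³ / 3.542×10⁶) = √(1.209×10⁷) = 3477 m/s.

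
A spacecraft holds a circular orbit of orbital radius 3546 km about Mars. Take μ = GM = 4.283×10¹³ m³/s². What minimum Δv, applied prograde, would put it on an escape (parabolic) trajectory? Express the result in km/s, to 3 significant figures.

r = 3546 km = 3.546×10⁶ m.
Circular speed v_c = √(μ/r) = 3475 m/s.
Escape speed v_esc = √(2μ/r) = √2 × v_c = 4915 m/s.
Δv = v_esc − v_c = 1440 m/s = 1.440 km/s.

Δv ≈ 1.44 km/s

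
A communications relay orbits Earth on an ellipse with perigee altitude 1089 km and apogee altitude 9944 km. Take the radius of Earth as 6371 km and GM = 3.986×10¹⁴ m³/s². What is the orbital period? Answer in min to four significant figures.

T ≈ 215.0 min

r_p = 6371 + 1089 = 7460.0 km = 7.4600×10⁶ m.
r_a = 6371 + 9944 = 16315 km = 1.6315×10⁷ m.
Semi-major axis a = (r_p + r_a)/2 = (7460.0 + 16315)/2 = 11888 km = 1.189×10⁷ m.
By Kepler's third law T = 2π√(a³/μ) = 2π × 2.053×10³ = 1.290×10⁴ s.
= 215.0 min.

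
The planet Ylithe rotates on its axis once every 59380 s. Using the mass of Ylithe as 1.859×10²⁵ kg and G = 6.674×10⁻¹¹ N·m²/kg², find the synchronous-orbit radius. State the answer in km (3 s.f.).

μ = GM = 6.674×10⁻¹¹ × 1.859×10²⁵ = 1.241×10¹⁵ m³/s².
A synchronous orbit has period T, so by Kepler's third law a = (μT²/4π²)^(1/3).
μT²/4π² = 1.241×10¹⁵ × (5.938×10⁴)² / 39.48 = 1.108×10²³ m³.
a = 4.803×10⁷ m = 48032 km.

r_sync ≈ 48000 km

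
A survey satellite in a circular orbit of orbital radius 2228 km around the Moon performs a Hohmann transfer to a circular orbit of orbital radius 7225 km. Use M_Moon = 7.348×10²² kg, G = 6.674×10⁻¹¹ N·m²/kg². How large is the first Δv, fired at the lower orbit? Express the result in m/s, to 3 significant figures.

Δv ≈ 351 m/s

μ = GM = 6.674×10⁻¹¹ × 7.348×10²² = 4.904×10¹² m³/s².
r₁ = 2228 km = 2.228×10⁶ m.
r₂ = 7225 km = 7.225×10⁶ m.
Transfer ellipse a_t = (r₁ + r₂)/2 = 4.726×10⁶ m.
At r₁: circular v_c1 = √(μ/r₁) = 1484 m/s; transfer-perilune v_p = √[μ(2/r₁ − 1/a_t)] = 1834 m/s.
Δv₁ = v_p − v_c1 = 350.7 m/s.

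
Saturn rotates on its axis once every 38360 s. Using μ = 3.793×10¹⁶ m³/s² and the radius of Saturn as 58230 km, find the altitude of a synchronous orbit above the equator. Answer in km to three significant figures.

h_sync ≈ 54000 km

A synchronous orbit has period T, so by Kepler's third law a = (μT²/4π²)^(1/3).
μT²/4π² = 3.793×10¹⁶ × (3.836×10⁴)² / 39.48 = 1.414×10²⁴ m³.
a = 1.122×10⁸ m = 1.1223×10⁵ km.
Altitude h = a − R = 1.1223×10⁵ − 58230 = 54005 km.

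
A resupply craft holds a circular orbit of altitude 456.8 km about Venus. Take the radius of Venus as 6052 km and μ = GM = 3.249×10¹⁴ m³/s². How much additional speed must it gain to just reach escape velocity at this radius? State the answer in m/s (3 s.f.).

Δv ≈ 2930 m/s

r = 6052 + 456.8 = 6508.8 km = 6.5088×10⁶ m.
Circular speed v_c = √(μ/r) = 7065 m/s.
Escape speed v_esc = √(2μ/r) = √2 × v_c = 9992 m/s.
Δv = v_esc − v_c = 2927 m/s.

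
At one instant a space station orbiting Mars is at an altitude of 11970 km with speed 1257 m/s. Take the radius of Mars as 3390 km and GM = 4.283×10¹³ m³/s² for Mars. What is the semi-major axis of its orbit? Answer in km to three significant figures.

r = 3390 + 11970 = 15360 km = 1.536×10⁷ m.
Vis-viva rearranged: 1/a = 2/r − v²/μ = 1.302×10⁻⁷ − 3.689×10⁻⁸ = 9.332×10⁻⁸ m⁻¹.
a = 1.072×10⁷ m = 10716 km.

a ≈ 10700 km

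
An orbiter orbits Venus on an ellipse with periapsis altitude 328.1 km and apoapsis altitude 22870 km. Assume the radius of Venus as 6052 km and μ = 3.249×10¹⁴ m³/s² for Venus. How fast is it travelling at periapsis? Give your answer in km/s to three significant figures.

r_p = 6052 + 328.1 = 6380.1 km = 6.3801×10⁶ m.
r_a = 6052 + 22870 = 28922 km = 2.8922×10⁷ m.
Semi-major axis a = (r_p + r_a)/2 = 17651 km = 1.765×10⁷ m.
Vis-viva: v² = μ(2/r − 1/a) = 3.249×10¹⁴ × (3.135×10⁻⁷ − 5.665×10⁻⁸) = 8.344×10⁷ m²/s².
v = 9135 m/s = 9.135 km/s.

v ≈ 9.13 km/s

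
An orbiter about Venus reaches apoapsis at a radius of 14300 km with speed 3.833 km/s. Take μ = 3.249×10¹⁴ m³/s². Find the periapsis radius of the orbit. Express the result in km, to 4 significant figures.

periapsis radius ≈ 6833 km

r_a = 1.430×10⁷ m.
Specific energy ε = v²/2 − μ/r = -1.537×10⁷ J/kg, so a = −μ/(2ε) = 1.057×10⁷ m.
The apsides satisfy r_p + r_a = 2a, so the periapsis radius is 2a − r_a = 6.833×10⁶ m = 6832.6 km.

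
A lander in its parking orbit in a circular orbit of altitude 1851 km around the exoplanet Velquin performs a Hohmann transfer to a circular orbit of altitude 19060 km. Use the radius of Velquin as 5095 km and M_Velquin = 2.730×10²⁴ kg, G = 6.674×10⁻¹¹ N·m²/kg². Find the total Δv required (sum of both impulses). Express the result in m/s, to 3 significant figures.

μ = GM = 6.674×10⁻¹¹ × 2.730×10²⁴ = 1.822×10¹⁴ m³/s².
r₁ = 5095 + 1851 = 6946.0 km = 6.9460×10⁶ m.
r₂ = 5095 + 19060 = 24155 km = 2.4155×10⁷ m.
Transfer ellipse a_t = (r₁ + r₂)/2 = 1.555×10⁷ m.
At r₁: circular v_c1 = √(μ/r₁) = 5122 m/s; transfer-periapsis v_p = √[μ(2/r₁ − 1/a_t)] = 6383 m/s.
Δv₁ = v_p − v_c1 = 1262 m/s.
At r₂: circular v_c2 = √(μ/r₂) = 2746 m/s; transfer-apoapsis v_a = √[μ(2/r₂ − 1/a_t)] = 1836 m/s.
Δv₂ = v_c2 − v_a = 910.9 m/s.
Total Δv = Δv₁ + Δv₂ = 2172 m/s.

Δv_total ≈ 2170 m/s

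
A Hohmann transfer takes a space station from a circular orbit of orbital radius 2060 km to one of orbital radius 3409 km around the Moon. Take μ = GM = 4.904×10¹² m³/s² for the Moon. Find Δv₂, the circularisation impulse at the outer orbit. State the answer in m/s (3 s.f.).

r₁ = 2060 km = 2.060×10⁶ m.
r₂ = 3409 km = 3.409×10⁶ m.
Transfer ellipse a_t = (r₁ + r₂)/2 = 2.734×10⁶ m.
At r₁: circular v_c1 = √(μ/r₁) = 1543 m/s; transfer-perilune v_p = √[μ(2/r₁ − 1/a_t)] = 1723 m/s.
At r₂: circular v_c2 = √(μ/r₂) = 1199 m/s; transfer-apolune v_a = √[μ(2/r₂ − 1/a_t)] = 1041 m/s.
Δv₂ = v_c2 − v_a = 158.4 m/s.

Δv ≈ 158 m/s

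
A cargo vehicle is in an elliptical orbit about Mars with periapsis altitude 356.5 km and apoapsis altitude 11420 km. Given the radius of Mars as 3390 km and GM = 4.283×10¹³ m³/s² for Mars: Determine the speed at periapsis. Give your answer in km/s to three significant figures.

r_p = 3390 + 356.5 = 3746.5 km = 3.7465×10⁶ m.
r_a = 3390 + 11420 = 14810 km = 1.4810×10⁷ m.
Semi-major axis a = (r_p + r_a)/2 = 9278.2 km = 9.278×10⁶ m.
Vis-viva: v² = μ(2/r − 1/a) = 4.283×10¹³ × (5.338×10⁻⁷ − 1.078×10⁻⁷) = 1.825×10⁷ m²/s².
v = 4272 m/s = 4.272 km/s.

v ≈ 4.27 km/s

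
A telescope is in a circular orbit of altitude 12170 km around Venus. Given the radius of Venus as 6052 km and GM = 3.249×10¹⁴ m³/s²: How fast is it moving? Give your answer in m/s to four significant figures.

v ≈ 4223 m/s

r = 6052 + 12170 = 18222 km = 1.8222×10⁷ m.
For a circular orbit v = √(μ/r) = √(3.249×10¹⁴ / 1.822×10⁷) = √(1.783×10⁷) = 4223 m/s.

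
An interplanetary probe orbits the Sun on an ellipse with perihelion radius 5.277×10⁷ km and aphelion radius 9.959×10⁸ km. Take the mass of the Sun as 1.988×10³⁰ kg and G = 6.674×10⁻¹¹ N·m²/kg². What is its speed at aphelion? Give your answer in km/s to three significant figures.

v ≈ 3.66 km/s

μ = GM = 6.674×10⁻¹¹ × 1.988×10³⁰ = 1.327×10²⁰ m³/s².
Semi-major axis a = (r_p + r_a)/2 = 5.2434×10⁸ km = 5.243×10¹¹ m.
Vis-viva: v² = μ(2/r − 1/a) = 1.327×10²⁰ × (2.008×10⁻¹² − 1.907×10⁻¹²) = 1.341×10⁷ m²/s².
v = 3662 m/s = 3.662 km/s.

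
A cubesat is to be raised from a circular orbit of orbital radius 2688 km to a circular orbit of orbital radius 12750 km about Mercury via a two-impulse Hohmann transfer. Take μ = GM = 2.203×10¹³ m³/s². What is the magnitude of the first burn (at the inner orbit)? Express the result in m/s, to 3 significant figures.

r₁ = 2688 km = 2.688×10⁶ m.
r₂ = 12750 km = 1.275×10⁷ m.
Transfer ellipse a_t = (r₁ + r₂)/2 = 7.719×10⁶ m.
At r₁: circular v_c1 = √(μ/r₁) = 2863 m/s; transfer-periherm v_p = √[μ(2/r₁ − 1/a_t)] = 3679 m/s.
Δv₁ = v_p − v_c1 = 816.5 m/s.

Δv ≈ 817 m/s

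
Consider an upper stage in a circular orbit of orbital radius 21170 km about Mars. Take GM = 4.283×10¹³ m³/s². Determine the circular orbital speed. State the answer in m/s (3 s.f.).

r = 21170 km = 2.117×10⁷ m.
For a circular orbit v = √(μ/r) = √(4.283×10¹³ / 2.117×10⁷) = √(2.023×10⁶) = 1422 m/s.

v ≈ 1420 m/s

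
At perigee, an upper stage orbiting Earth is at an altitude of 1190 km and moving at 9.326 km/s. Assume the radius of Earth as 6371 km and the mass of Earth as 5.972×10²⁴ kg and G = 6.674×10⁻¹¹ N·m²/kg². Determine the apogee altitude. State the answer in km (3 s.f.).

μ = GM = 6.674×10⁻¹¹ × 5.972×10²⁴ = 3.986×10¹⁴ m³/s².
r_p = 6371 + 1190 = 7561.0 km = 7.561×10⁶ m.
Specific energy ε = v²/2 − μ/r = -9.227×10⁶ J/kg, so a = −μ/(2ε) = 2.160×10⁷ m.
The apsides satisfy r_p + r_a = 2a, so the apogee radius is 2a − r_p = 3.564×10⁷ m = 35635 km.
Apogee altitude = 35635 − 6371 = 29264 km.

apogee altitude ≈ 29300 km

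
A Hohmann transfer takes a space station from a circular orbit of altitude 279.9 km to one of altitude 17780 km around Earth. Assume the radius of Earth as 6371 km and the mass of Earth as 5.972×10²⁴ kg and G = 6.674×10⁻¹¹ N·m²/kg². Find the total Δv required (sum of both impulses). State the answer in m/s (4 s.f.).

Δv_total ≈ 3346 m/s

μ = GM = 6.674×10⁻¹¹ × 5.972×10²⁴ = 3.986×10¹⁴ m³/s².
r₁ = 6371 + 279.9 = 6650.9 km = 6.6509×10⁶ m.
r₂ = 6371 + 17780 = 24151 km = 2.4151×10⁷ m.
Transfer ellipse a_t = (r₁ + r₂)/2 = 1.540×10⁷ m.
At r₁: circular v_c1 = √(μ/r₁) = 7741 m/s; transfer-perigee v_p = √[μ(2/r₁ − 1/a_t)] = 9694 m/s.
Δv₁ = v_p − v_c1 = 1953 m/s.
At r₂: circular v_c2 = √(μ/r₂) = 4062 m/s; transfer-apogee v_a = √[μ(2/r₂ − 1/a_t)] = 2670 m/s.
Δv₂ = v_c2 − v_a = 1393 m/s.
Total Δv = Δv₁ + Δv₂ = 3346 m/s.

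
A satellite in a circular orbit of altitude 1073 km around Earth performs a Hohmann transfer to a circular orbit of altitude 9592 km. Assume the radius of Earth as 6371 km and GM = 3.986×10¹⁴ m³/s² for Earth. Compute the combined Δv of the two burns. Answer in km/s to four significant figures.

Δv_total ≈ 2.240 km/s

r₁ = 6371 + 1073 = 7444.0 km = 7.4440×10⁶ m.
r₂ = 6371 + 9592 = 15963 km = 1.5963×10⁷ m.
Transfer ellipse a_t = (r₁ + r₂)/2 = 1.170×10⁷ m.
At r₁: circular v_c1 = √(μ/r₁) = 7318 m/s; transfer-perigee v_p = √[μ(2/r₁ − 1/a_t)] = 8546 m/s.
Δv₁ = v_p − v_c1 = 1228 m/s.
At r₂: circular v_c2 = √(μ/r₂) = 4997 m/s; transfer-apogee v_a = √[μ(2/r₂ − 1/a_t)] = 3985 m/s.
Δv₂ = v_c2 − v_a = 1012 m/s.
Total Δv = Δv₁ + Δv₂ = 2240 m/s = 2.240 km/s.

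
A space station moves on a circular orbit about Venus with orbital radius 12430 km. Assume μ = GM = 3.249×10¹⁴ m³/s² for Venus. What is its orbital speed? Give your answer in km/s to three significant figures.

r = 12430 km = 1.243×10⁷ m.
For a circular orbit v = √(μ/r) = √(3.249×10¹⁴ / 1.243×10⁷) = √(2.614×10⁷) = 5113 m/s.
That is 5.113 km/s.

v ≈ 5.11 km/s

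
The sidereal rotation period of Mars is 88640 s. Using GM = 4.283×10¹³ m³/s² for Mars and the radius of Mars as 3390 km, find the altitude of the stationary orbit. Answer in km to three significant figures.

h_sync ≈ 17000 km

A synchronous orbit has period T, so by Kepler's third law a = (μT²/4π²)^(1/3).
μT²/4π² = 4.283×10¹³ × (8.864×10⁴)² / 39.48 = 8.524×10²¹ m³.
a = 2.043×10⁷ m = 20428 km.
Altitude h = a − R = 20428 − 3390 = 17038 km.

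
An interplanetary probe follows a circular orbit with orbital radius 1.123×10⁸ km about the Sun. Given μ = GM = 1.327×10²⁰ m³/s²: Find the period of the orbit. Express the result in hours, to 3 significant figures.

r = 1.123×10⁸ km = 1.123×10¹¹ m.
Kepler's third law: T = 2π√(r³/μ) = 2π√((1.123×10¹¹)³ / 1.327×10²⁰).
r³/μ = 1.067×10¹³ s², so T = 2π × 3.267×10⁶ = 2.053×10⁷ s.
Converting: 2.053×10⁷ s ÷ 3600 = 5702 hours.

T ≈ 5700 hours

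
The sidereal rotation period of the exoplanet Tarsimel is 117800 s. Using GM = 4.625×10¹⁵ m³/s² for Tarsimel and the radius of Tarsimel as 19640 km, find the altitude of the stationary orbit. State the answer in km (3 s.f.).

A synchronous orbit has period T, so by Kepler's third law a = (μT²/4π²)^(1/3).
μT²/4π² = 4.625×10¹⁵ × (1.178×10⁵)² / 39.48 = 1.626×10²⁴ m³.
a = 1.176×10⁸ m = 1.1758×10⁵ km.
Altitude h = a − R = 1.1758×10⁵ − 19640 = 97944 km.

h_sync ≈ 97900 km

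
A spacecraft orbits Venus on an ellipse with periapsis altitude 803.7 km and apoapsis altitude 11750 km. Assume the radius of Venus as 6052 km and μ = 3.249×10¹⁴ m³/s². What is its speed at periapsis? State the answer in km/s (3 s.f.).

r_p = 6052 + 803.7 = 6855.7 km = 6.8557×10⁶ m.
r_a = 6052 + 11750 = 17802 km = 1.7802×10⁷ m.
Semi-major axis a = (r_p + r_a)/2 = 12329 km = 1.233×10⁷ m.
Vis-viva: v² = μ(2/r − 1/a) = 3.249×10¹⁴ × (2.917×10⁻⁷ − 8.111×10⁻⁸) = 6.843×10⁷ m²/s².
v = 8272 m/s = 8.272 km/s.

v ≈ 8.27 km/s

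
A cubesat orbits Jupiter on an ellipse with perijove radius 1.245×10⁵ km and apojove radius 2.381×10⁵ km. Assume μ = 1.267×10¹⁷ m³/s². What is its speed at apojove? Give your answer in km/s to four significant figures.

Semi-major axis a = (r_p + r_a)/2 = 1.8130×10⁵ km = 1.813×10⁸ m.
Vis-viva: v² = μ(2/r − 1/a) = 1.267×10¹⁷ × (8.400×10⁻⁹ − 5.516×10⁻⁹) = 3.654×10⁸ m²/s².
v = 19120 m/s = 19.12 km/s.

v ≈ 19.12 km/s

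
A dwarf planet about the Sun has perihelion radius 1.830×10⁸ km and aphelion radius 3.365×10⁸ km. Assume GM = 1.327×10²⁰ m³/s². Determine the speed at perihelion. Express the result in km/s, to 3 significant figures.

Semi-major axis a = (r_p + r_a)/2 = 2.5975×10⁸ km = 2.598×10¹¹ m.
Vis-viva: v² = μ(2/r − 1/a) = 1.327×10²⁰ × (1.093×10⁻¹¹ − 3.850×10⁻¹²) = 9.394×10⁸ m²/s².
v = 30650 m/s = 30.65 km/s.

v ≈ 30.6 km/s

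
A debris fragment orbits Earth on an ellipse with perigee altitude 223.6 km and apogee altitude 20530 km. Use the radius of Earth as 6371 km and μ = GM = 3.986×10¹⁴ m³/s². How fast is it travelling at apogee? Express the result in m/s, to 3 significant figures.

r_p = 6371 + 223.6 = 6594.6 km = 6.5946×10⁶ m.
r_a = 6371 + 20530 = 26901 km = 2.6901×10⁷ m.
Semi-major axis a = (r_p + r_a)/2 = 16748 km = 1.675×10⁷ m.
Vis-viva: v² = μ(2/r − 1/a) = 3.986×10¹⁴ × (7.435×10⁻⁸ − 5.971×10⁻⁸) = 5.834×10⁶ m²/s².
v = 2415 m/s.

v ≈ 2420 m/s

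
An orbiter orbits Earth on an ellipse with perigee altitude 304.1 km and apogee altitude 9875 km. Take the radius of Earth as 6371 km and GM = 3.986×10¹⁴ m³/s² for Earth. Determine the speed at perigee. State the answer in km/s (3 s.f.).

v ≈ 9.20 km/s

r_p = 6371 + 304.1 = 6675.1 km = 6.6751×10⁶ m.
r_a = 6371 + 9875 = 16246 km = 1.6246×10⁷ m.
Semi-major axis a = (r_p + r_a)/2 = 11461 km = 1.146×10⁷ m.
Vis-viva: v² = μ(2/r − 1/a) = 3.986×10¹⁴ × (2.996×10⁻⁷ − 8.726×10⁻⁸) = 8.465×10⁷ m²/s².
v = 9200 m/s = 9.200 km/s.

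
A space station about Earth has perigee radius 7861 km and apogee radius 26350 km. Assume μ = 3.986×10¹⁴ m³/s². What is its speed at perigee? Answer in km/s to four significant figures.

Semi-major axis a = (r_p + r_a)/2 = 17106 km = 1.711×10⁷ m.
Vis-viva: v² = μ(2/r − 1/a) = 3.986×10¹⁴ × (2.544×10⁻⁷ − 5.846×10⁻⁸) = 7.811×10⁷ m²/s².
v = 8838 m/s = 8.838 km/s.

v ≈ 8.838 km/s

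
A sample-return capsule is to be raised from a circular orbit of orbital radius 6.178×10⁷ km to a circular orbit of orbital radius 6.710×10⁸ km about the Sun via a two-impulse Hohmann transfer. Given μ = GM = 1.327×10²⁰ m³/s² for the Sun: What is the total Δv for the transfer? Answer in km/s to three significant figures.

r₁ = 6.178×10⁷ km = 6.178×10¹⁰ m.
r₂ = 6.710×10⁸ km = 6.710×10¹¹ m.
Transfer ellipse a_t = (r₁ + r₂)/2 = 3.664×10¹¹ m.
At r₁: circular v_c1 = √(μ/r₁) = 46350 m/s; transfer-perihelion v_p = √[μ(2/r₁ − 1/a_t)] = 62720 m/s.
Δv₁ = v_p − v_c1 = 16370 m/s.
At r₂: circular v_c2 = √(μ/r₂) = 14060 m/s; transfer-aphelion v_a = √[μ(2/r₂ − 1/a_t)] = 5775 m/s.
Δv₂ = v_c2 − v_a = 8288 m/s.
Total Δv = Δv₁ + Δv₂ = 24660 m/s = 24.66 km/s.

Δv_total ≈ 24.7 km/s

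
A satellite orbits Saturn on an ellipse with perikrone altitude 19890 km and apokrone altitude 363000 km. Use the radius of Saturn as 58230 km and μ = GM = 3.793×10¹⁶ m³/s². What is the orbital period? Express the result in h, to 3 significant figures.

T ≈ 35.4 h

r_p = 58230 + 19890 = 78120 km = 7.8120×10⁷ m.
r_a = 58230 + 363000 = 421230 km = 4.2123×10⁸ m.
Semi-major axis a = (r_p + r_a)/2 = (78120 + 4.2123×10⁵)/2 = 2.4968×10⁵ km = 2.497×10⁸ m.
By Kepler's third law T = 2π√(a³/μ) = 2π × 2.026×10⁴ = 1.273×10⁵ s.
= 35.35 h.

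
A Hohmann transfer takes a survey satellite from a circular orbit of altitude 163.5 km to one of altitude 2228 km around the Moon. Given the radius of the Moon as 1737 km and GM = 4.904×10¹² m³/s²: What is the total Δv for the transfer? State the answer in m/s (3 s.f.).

Δv_total ≈ 478 m/s

r₁ = 1737 + 163.5 = 1900.5 km = 1.9005×10⁶ m.
r₂ = 1737 + 2228 = 3965.0 km = 3.9650×10⁶ m.
Transfer ellipse a_t = (r₁ + r₂)/2 = 2.933×10⁶ m.
At r₁: circular v_c1 = √(μ/r₁) = 1606 m/s; transfer-perilune v_p = √[μ(2/r₁ − 1/a_t)] = 1868 m/s.
Δv₁ = v_p − v_c1 = 261.4 m/s.
At r₂: circular v_c2 = √(μ/r₂) = 1112 m/s; transfer-apolune v_a = √[μ(2/r₂ − 1/a_t)] = 895.3 m/s.
Δv₂ = v_c2 − v_a = 216.9 m/s.
Total Δv = Δv₁ + Δv₂ = 478.3 m/s.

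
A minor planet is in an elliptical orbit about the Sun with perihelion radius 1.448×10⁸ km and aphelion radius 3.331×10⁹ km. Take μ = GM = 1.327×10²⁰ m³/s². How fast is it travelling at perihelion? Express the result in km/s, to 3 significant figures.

v ≈ 41.9 km/s

Semi-major axis a = (r_p + r_a)/2 = 1.7379×10⁹ km = 1.738×10¹² m.
Vis-viva: v² = μ(2/r − 1/a) = 1.327×10²⁰ × (1.381×10⁻¹¹ − 5.754×10⁻¹³) = 1.757×10⁹ m²/s².
v = 41910 m/s = 41.91 km/s.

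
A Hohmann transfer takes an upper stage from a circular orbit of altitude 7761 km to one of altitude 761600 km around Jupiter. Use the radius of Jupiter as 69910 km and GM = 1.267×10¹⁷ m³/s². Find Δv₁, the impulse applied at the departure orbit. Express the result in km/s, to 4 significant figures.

Δv ≈ 14.24 km/s

r₁ = 69910 + 7761 = 77671 km = 7.7671×10⁷ m.
r₂ = 69910 + 761600 = 831510 km = 8.3151×10⁸ m.
Transfer ellipse a_t = (r₁ + r₂)/2 = 4.546×10⁸ m.
At r₁: circular v_c1 = √(μ/r₁) = 40390 m/s; transfer-perijove v_p = √[μ(2/r₁ − 1/a_t)] = 54620 m/s.
Δv₁ = v_p − v_c1 = 14240 m/s.
= 14.24 km/s.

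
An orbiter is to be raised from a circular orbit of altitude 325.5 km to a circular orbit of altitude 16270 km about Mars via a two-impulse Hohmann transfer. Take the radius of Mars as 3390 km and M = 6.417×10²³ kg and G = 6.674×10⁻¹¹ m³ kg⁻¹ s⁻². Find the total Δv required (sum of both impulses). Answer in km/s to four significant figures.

μ = GM = 6.674×10⁻¹¹ × 6.417×10²³ = 4.283×10¹³ m³/s².
r₁ = 3390 + 325.5 = 3715.5 km = 3.7155×10⁶ m.
r₂ = 3390 + 16270 = 19660 km = 1.9660×10⁷ m.
Transfer ellipse a_t = (r₁ + r₂)/2 = 1.169×10⁷ m.
At r₁: circular v_c1 = √(μ/r₁) = 3395 m/s; transfer-periapsis v_p = √[μ(2/r₁ − 1/a_t)] = 4403 m/s.
Δv₁ = v_p − v_c1 = 1008 m/s.
At r₂: circular v_c2 = √(μ/r₂) = 1476 m/s; transfer-apoapsis v_a = √[μ(2/r₂ − 1/a_t)] = 832.2 m/s.
Δv₂ = v_c2 − v_a = 643.8 m/s.
Total Δv = Δv₁ + Δv₂ = 1652 m/s = 1.652 km/s.

Δv_total ≈ 1.652 km/s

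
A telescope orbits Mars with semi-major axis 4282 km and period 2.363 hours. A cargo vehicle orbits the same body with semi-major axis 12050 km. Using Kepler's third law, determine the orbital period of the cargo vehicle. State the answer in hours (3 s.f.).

T₂ ≈ 11.2 hours

Kepler's third law: T² ∝ a³, so T₂ = T₁ (a₂/a₁)^(3/2).
a₂/a₁ = 2.814, (a₂/a₁)^(3/2) = 4.721.
T₂ = 2.363 × 4.721 = 11.16 hours.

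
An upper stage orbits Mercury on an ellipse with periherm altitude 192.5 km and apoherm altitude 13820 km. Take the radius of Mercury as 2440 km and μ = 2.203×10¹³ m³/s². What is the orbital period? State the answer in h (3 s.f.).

T ≈ 10.8 h

r_p = 2440 + 192.5 = 2632.5 km = 2.6325×10⁶ m.
r_a = 2440 + 13820 = 16260 km = 1.6260×10⁷ m.
Semi-major axis a = (r_p + r_a)/2 = (2632.5 + 16260)/2 = 9446.2 km = 9.446×10⁶ m.
By Kepler's third law T = 2π√(a³/μ) = 2π × 6.186×10³ = 3.887×10⁴ s.
= 10.80 h.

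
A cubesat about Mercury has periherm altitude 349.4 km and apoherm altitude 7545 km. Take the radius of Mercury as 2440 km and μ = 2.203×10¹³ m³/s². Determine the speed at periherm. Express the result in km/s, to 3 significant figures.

r_p = 2440 + 349.4 = 2789.4 km = 2.7894×10⁶ m.
r_a = 2440 + 7545 = 9985.0 km = 9.9850×10⁶ m.
Semi-major axis a = (r_p + r_a)/2 = 6387.2 km = 6.387×10⁶ m.
Vis-viva: v² = μ(2/r − 1/a) = 2.203×10¹³ × (7.170×10⁻⁷ − 1.566×10⁻⁷) = 1.235×10⁷ m²/s².
v = 3514 m/s = 3.514 km/s.

v ≈ 3.51 km/s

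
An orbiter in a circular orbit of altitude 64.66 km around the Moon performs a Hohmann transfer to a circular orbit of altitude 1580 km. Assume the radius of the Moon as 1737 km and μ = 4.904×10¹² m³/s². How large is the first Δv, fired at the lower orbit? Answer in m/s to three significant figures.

r₁ = 1737 + 64.66 = 1801.7 km = 1.8017×10⁶ m.
r₂ = 1737 + 1580 = 3317.0 km = 3.3170×10⁶ m.
Transfer ellipse a_t = (r₁ + r₂)/2 = 2.559×10⁶ m.
At r₁: circular v_c1 = √(μ/r₁) = 1650 m/s; transfer-perilune v_p = √[μ(2/r₁ − 1/a_t)] = 1878 m/s.
Δv₁ = v_p − v_c1 = 228.4 m/s.

Δv ≈ 228 m/s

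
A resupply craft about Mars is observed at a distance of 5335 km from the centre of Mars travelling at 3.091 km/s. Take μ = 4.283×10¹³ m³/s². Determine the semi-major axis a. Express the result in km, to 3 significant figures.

r = 5.335×10⁶ m.
Specific orbital energy ε = v²/2 − μ/r = (3091)²/2 − 4.283×10¹³/5.335×10⁶ = -3.251×10⁶ J/kg.
Since ε = −μ/(2a), a = −μ/(2ε) = 6.587×10⁶ m = 6587.3 km.

a ≈ 6590 km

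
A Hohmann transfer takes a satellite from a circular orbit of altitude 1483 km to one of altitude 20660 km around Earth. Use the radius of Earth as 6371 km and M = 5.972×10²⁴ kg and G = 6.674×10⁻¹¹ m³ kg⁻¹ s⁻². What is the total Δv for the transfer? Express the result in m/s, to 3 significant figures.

μ = GM = 6.674×10⁻¹¹ × 5.972×10²⁴ = 3.986×10¹⁴ m³/s².
r₁ = 6371 + 1483 = 7854.0 km = 7.8540×10⁶ m.
r₂ = 6371 + 20660 = 27031 km = 2.7031×10⁷ m.
Transfer ellipse a_t = (r₁ + r₂)/2 = 1.744×10⁷ m.
At r₁: circular v_c1 = √(μ/r₁) = 7124 m/s; transfer-perigee v_p = √[μ(2/r₁ − 1/a_t)] = 8868 m/s.
Δv₁ = v_p − v_c1 = 1744 m/s.
At r₂: circular v_c2 = √(μ/r₂) = 3840 m/s; transfer-apogee v_a = √[μ(2/r₂ − 1/a_t)] = 2577 m/s.
Δv₂ = v_c2 − v_a = 1263 m/s.
Total Δv = Δv₁ + Δv₂ = 3008 m/s.

Δv_total ≈ 3010 m/s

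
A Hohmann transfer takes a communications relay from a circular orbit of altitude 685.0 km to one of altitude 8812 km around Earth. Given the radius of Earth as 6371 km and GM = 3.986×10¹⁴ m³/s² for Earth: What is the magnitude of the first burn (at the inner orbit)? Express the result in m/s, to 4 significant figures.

Δv ≈ 1267 m/s

r₁ = 6371 + 685.0 = 7056.0 km = 7.0560×10⁶ m.
r₂ = 6371 + 8812 = 15183 km = 1.5183×10⁷ m.
Transfer ellipse a_t = (r₁ + r₂)/2 = 1.112×10⁷ m.
At r₁: circular v_c1 = √(μ/r₁) = 7516 m/s; transfer-perigee v_p = √[μ(2/r₁ − 1/a_t)] = 8783 m/s.
Δv₁ = v_p − v_c1 = 1267 m/s.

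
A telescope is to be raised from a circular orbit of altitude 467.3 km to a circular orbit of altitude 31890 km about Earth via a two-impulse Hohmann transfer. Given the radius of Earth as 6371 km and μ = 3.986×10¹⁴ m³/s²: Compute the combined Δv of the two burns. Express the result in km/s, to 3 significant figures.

r₁ = 6371 + 467.3 = 6838.3 km = 6.8383×10⁶ m.
r₂ = 6371 + 31890 = 38261 km = 3.8261×10⁷ m.
Transfer ellipse a_t = (r₁ + r₂)/2 = 2.255×10⁷ m.
At r₁: circular v_c1 = √(μ/r₁) = 7635 m/s; transfer-perigee v_p = √[μ(2/r₁ − 1/a_t)] = 9945 m/s.
Δv₁ = v_p − v_c1 = 2310 m/s.
At r₂: circular v_c2 = √(μ/r₂) = 3228 m/s; transfer-apogee v_a = √[μ(2/r₂ − 1/a_t)] = 1777 m/s.
Δv₂ = v_c2 − v_a = 1450 m/s.
Total Δv = Δv₁ + Δv₂ = 3760 m/s = 3.760 km/s.

Δv_total ≈ 3.76 km/s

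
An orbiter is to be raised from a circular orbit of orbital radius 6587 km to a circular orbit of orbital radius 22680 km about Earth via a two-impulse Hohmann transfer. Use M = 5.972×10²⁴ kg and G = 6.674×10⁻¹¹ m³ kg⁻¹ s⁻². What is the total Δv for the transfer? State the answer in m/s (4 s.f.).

Δv_total ≈ 3285 m/s

μ = GM = 6.674×10⁻¹¹ × 5.972×10²⁴ = 3.986×10¹⁴ m³/s².
r₁ = 6587 km = 6.587×10⁶ m.
r₂ = 22680 km = 2.268×10⁷ m.
Transfer ellipse a_t = (r₁ + r₂)/2 = 1.463×10⁷ m.
At r₁: circular v_c1 = √(μ/r₁) = 7779 m/s; transfer-perigee v_p = √[μ(2/r₁ − 1/a_t)] = 9684 m/s.
Δv₁ = v_p − v_c1 = 1905 m/s.
At r₂: circular v_c2 = √(μ/r₂) = 4192 m/s; transfer-apogee v_a = √[μ(2/r₂ − 1/a_t)] = 2813 m/s.
Δv₂ = v_c2 − v_a = 1380 m/s.
Total Δv = Δv₁ + Δv₂ = 3285 m/s.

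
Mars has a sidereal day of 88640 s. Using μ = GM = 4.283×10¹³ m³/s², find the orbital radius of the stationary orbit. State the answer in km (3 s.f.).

r_sync ≈ 20400 km

A synchronous orbit has period T, so by Kepler's third law a = (μT²/4π²)^(1/3).
μT²/4π² = 4.283×10¹³ × (8.864×10⁴)² / 39.48 = 8.524×10²¹ m³.
a = 2.043×10⁷ m = 20428 km.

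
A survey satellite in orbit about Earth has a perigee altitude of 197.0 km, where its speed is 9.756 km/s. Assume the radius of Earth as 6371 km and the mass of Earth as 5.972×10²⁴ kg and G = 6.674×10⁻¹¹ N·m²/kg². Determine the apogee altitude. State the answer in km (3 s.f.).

apogee altitude ≈ 17500 km

μ = GM = 6.674×10⁻¹¹ × 5.972×10²⁴ = 3.986×10¹⁴ m³/s².
r_p = 6371 + 197.0 = 6568.0 km = 6.568×10⁶ m.
Specific energy ε = v²/2 − μ/r = -1.309×10⁷ J/kg, so a = −μ/(2ε) = 1.522×10⁷ m.
The apsides satisfy r_p + r_a = 2a, so the apogee radius is 2a − r_p = 2.387×10⁷ m = 23871 km.
Apogee altitude = 23871 − 6371 = 17500 km.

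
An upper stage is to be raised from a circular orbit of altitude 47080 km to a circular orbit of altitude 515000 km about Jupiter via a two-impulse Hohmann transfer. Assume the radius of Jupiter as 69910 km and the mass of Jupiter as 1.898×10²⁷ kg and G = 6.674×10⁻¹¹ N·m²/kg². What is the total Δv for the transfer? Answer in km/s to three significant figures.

μ = GM = 6.674×10⁻¹¹ × 1.898×10²⁷ = 1.267×10¹⁷ m³/s².
r₁ = 69910 + 47080 = 116990 km = 1.1699×10⁸ m.
r₂ = 69910 + 515000 = 584910 km = 5.8491×10⁸ m.
Transfer ellipse a_t = (r₁ + r₂)/2 = 3.510×10⁸ m.
At r₁: circular v_c1 = √(μ/r₁) = 32910 m/s; transfer-perijove v_p = √[μ(2/r₁ − 1/a_t)] = 42480 m/s.
Δv₁ = v_p − v_c1 = 9575 m/s.
At r₂: circular v_c2 = √(μ/r₂) = 14720 m/s; transfer-apojove v_a = √[μ(2/r₂ − 1/a_t)] = 8497 m/s.
Δv₂ = v_c2 − v_a = 6220 m/s.
Total Δv = Δv₁ + Δv₂ = 15790 m/s = 15.79 km/s.

Δv_total ≈ 15.8 km/s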